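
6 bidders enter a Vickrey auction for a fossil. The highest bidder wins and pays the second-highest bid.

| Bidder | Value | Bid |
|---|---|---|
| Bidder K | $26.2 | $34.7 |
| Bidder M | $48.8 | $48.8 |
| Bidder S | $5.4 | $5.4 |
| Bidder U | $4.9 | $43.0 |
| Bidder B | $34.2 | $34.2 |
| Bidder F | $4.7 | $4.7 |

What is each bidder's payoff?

Ranking the bids: Bidder M $48.8; Bidder U $43.0; Bidder K $34.7; Bidder B $34.2; Bidder S $5.4; Bidder F $4.7.
Bidder M has the top bid and wins; the price is the second-highest bid, $43.0.
Bidder M's payoff = $48.8 − $43.0 = $5.8. All other bidders lose, so their payoff is 0.

Payoffs: Bidder K $0.0, Bidder M $5.8, Bidder S $0.0, Bidder U $0.0, Bidder B $0.0, Bidder F $0.0.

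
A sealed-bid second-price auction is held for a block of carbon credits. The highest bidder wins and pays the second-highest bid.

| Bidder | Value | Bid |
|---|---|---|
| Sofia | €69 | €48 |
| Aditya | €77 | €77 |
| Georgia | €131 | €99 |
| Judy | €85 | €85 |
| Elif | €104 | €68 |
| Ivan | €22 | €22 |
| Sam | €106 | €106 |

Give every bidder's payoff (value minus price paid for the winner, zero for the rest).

Ranking the bids: Sam €106, then Georgia €99, then Judy €85, then Aditya €77, then Elif €68, then Sofia €48, then Ivan €22.
Sam has the top bid and wins; the price is the second-highest bid, €99.
Sam's payoff = €106 − €99 = €7. All other bidders lose, so their payoff is 0.

Payoffs: Sofia €0, Aditya €0, Georgia €0, Judy €0, Elif €0, Ivan €0, Sam €7.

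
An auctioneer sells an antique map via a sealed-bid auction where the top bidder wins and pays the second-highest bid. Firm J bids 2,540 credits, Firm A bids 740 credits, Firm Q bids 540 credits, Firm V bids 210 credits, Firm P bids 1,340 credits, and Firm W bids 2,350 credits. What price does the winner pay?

Ordered from highest: Firm J 2,540 credits, then Firm W 2,350 credits, then Firm P 1,340 credits, then Firm A 740 credits, then Firm Q 540 credits, then Firm V 210 credits.
Firm J is the highest bidder, so Firm J wins.
Under the second-price rule, the price is the second-highest bid: 2,350 credits.

The winner pays 2,350 credits.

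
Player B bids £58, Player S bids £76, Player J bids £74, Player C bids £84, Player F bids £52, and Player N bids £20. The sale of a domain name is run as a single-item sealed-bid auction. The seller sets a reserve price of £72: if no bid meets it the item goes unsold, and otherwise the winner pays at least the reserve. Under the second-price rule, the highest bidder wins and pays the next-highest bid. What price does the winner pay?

Ranking the bids: Player C £84 > Player S £76 > Player J £74 > Player B £58 > Player F £52 > Player N £20.
Player C has the highest bid, so Player C wins.
The second-highest bid is £76, which exceeds the reserve, so that sets the price.

£76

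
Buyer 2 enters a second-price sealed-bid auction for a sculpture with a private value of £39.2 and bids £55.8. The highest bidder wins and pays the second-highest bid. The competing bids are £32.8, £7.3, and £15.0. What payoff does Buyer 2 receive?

Highest competing bid: £32.8.
Buyer 2's bid £55.8 is the highest overall, so Buyer 2 wins and pays the second-highest bid, £32.8.
Payoff = value − price = £39.2 − £32.8 = £6.4.

Payoff = £6.4.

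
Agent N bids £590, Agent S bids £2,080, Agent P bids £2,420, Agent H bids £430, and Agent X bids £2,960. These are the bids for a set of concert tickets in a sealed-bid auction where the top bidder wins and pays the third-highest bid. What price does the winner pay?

The winner pays £2,080.

Sorted high to low: Agent X £2,960; Agent P £2,420; Agent S £2,080; Agent N £590; Agent H £430.
Agent X is the highest bidder, so Agent X wins.
Under the third-price rule, the price is the third-highest bid: £2,080.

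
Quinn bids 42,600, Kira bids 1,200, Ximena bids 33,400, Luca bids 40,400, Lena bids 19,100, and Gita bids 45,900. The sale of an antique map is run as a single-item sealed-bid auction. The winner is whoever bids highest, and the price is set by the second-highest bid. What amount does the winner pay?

Ordered from highest: Gita 45,900, then Quinn 42,600, then Luca 40,400, then Ximena 33,400, then Lena 19,100, then Kira 1,200.
Gita has the highest bid, so Gita wins.
The second-highest bid is 42,600, so that is what Gita pays.

Price paid: 42,600.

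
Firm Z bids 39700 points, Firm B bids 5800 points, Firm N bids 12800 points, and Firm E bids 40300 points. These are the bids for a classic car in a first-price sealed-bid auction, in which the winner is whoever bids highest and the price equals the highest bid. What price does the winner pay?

40300 points

Ranking the bids: Firm E 40300 points, then Firm Z 39700 points, then Firm N 12800 points, then Firm B 5800 points.
Firm E is the highest bidder, so Firm E wins.
Under the first-price rule, the price is the highest bid: 40300 points.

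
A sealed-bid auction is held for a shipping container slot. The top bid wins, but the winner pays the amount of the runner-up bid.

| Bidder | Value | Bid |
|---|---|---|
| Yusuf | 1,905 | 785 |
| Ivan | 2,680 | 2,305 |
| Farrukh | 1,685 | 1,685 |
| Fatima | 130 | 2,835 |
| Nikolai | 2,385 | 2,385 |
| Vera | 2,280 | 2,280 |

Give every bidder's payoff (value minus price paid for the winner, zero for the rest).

Bids in descending order: Fatima 2,835; Nikolai 2,385; Ivan 2,305; Vera 2,280; Farrukh 1,685; Yusuf 785.
Fatima has the top bid and wins; the price is the second-highest bid, 2,385.
Fatima's payoff = 130 − 2,385 = -2,255. All other bidders lose, so their payoff is 0.

Yusuf 0, Ivan 0, Farrukh 0, Fatima -2,255, Nikolai 0, Vera 0.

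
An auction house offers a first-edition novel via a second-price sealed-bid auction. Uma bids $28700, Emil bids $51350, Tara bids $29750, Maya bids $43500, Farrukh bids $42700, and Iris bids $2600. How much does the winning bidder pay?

The winner pays $43500.

Bids in descending order: Emil $51350, then Maya $43500, then Farrukh $42700, then Tara $29750, then Uma $28700, then Iris $2600.
Emil has the highest bid, so Emil wins.
The second-highest bid is $43500, so that is what Emil pays.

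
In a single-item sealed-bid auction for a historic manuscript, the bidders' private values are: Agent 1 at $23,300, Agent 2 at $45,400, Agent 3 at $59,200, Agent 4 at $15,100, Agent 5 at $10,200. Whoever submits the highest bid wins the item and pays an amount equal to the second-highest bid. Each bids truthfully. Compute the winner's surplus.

Sorted high to low: Agent 3 $59,200; Agent 2 $45,400; Agent 1 $23,300; Agent 4 $15,100; Agent 5 $10,200.
Agent 3 wins with the top bid and pays the second-highest, $45,400.
Surplus = $59,200 − $45,400 = $13,800.

Surplus = $13,800.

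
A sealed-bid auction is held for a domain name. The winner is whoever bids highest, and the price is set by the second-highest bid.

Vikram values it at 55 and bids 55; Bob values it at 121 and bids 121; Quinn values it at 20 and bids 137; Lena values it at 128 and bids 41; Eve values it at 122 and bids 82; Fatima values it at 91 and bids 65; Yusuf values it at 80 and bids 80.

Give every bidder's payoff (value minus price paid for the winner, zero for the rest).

Vikram 0, Bob 0, Quinn -101, Lena 0, Eve 0, Fatima 0, Yusuf 0.

Sorted high to low: Quinn 137; Bob 121; Eve 82; Yusuf 80; Fatima 65; Vikram 55; Lena 41.
Quinn has the top bid and wins; the price is the second-highest bid, 121.
Quinn's payoff = 20 − 121 = -101. All other bidders lose, so their payoff is 0.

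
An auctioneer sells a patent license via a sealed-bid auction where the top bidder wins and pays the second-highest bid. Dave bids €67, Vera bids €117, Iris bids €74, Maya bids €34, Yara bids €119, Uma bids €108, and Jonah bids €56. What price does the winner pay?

Ordered from highest: Yara €119 > Vera €117 > Uma €108 > Iris €74 > Dave €67 > Jonah €56 > Maya €34.
Yara is the highest bidder, so Yara wins.
Under the second-price rule, the price is the second-highest bid: €117.

€117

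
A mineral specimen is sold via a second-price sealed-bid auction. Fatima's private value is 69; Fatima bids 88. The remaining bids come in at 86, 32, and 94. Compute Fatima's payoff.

Highest competing bid: 94.
Fatima's bid 88 is not the highest, so Fatima loses, pays nothing, and earns zero payoff.

0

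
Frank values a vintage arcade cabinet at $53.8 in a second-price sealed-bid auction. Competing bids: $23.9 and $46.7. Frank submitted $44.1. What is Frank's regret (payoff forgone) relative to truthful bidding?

Payoff forgone: $7.1.

The highest competing bid is $46.7.
Bidding truthfully at $53.8: Frank has the top bid, wins, and pays the second-highest bid $46.7. Payoff = $53.8 − $46.7 = $7.1.
Bidding $44.1: the top bid is $46.7 (a rival), so Frank loses. Payoff = $0.0.
Regret = truthful payoff − actual payoff = $7.1 − $0.0 = $7.1.
Deviating from a truthful bid can only lose payoff in a second-price auction — never gain.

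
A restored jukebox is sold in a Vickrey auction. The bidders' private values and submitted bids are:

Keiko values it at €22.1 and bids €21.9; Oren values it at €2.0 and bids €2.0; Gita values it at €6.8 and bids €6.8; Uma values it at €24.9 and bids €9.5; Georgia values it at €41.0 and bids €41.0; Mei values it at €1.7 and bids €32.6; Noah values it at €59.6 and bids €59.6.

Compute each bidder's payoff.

Sorted high to low: Noah €59.6, then Georgia €41.0, then Mei €32.6, then Keiko €21.9, then Uma €9.5, then Gita €6.8, then Oren €2.0.
Noah has the top bid and wins; the price is the second-highest bid, €41.0.
Noah's payoff = €59.6 − €41.0 = €18.6. All other bidders lose, so their payoff is 0.

Payoffs: Keiko €0.0, Oren €0.0, Gita €0.0, Uma €0.0, Georgia €0.0, Mei €0.0, Noah €18.6.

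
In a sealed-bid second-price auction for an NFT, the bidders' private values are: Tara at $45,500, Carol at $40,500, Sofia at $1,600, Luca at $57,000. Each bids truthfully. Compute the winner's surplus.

Ordered from highest: Luca $57,000; Tara $45,500; Carol $40,500; Sofia $1,600.
Luca wins with the top bid and pays the second-highest, $45,500.
Surplus = $57,000 − $45,500 = $11,500.

$11,500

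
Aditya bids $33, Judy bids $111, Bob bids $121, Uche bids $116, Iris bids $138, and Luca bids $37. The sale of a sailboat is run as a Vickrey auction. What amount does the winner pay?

Sorted high to low: Iris $138, then Bob $121, then Uche $116, then Judy $111, then Luca $37, then Aditya $33.
Iris has the highest bid, so Iris wins.
The second-highest bid is $121, so that is what Iris pays.

$121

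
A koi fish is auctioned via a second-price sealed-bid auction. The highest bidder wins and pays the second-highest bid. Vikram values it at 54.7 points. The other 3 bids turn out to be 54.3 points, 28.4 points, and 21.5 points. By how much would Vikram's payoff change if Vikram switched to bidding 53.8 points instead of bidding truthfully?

Payoff change: -0.4 points.

The highest competing bid is 54.3 points.
Bidding truthfully at 54.7 points: Vikram has the top bid, wins, and pays the second-highest bid 54.3 points. Payoff = 54.7 points − 54.3 points = 0.4 points.
Bidding 53.8 points: the top bid is 54.3 points (a rival), so Vikram loses. Payoff = 0.0 points.
Change = 0.0 points − 0.4 points = -0.4 points.
Deviating from a truthful bid can only lose payoff in a second-price auction — never gain.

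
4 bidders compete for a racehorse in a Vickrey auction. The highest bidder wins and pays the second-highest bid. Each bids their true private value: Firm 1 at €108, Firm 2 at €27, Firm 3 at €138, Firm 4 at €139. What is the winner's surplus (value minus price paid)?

Sorted high to low: Firm 4 €139, then Firm 3 €138, then Firm 1 €108, then Firm 2 €27.
Firm 4 wins with the top bid and pays the second-highest, €138.
Surplus = €139 − €138 = €1.

€1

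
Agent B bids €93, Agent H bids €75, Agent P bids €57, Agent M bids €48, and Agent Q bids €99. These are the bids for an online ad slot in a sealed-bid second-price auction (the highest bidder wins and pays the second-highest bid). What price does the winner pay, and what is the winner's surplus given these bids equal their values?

The winner pays €93 for a surplus of €6.

Ranking the bids: Agent Q €99, then Agent B €93, then Agent H €75, then Agent P €57, then Agent M €48.
Agent Q is the highest bidder, so Agent Q wins.
Under the second-price rule, the price is the second-highest bid: €93.
Surplus = €99 − €93 = €6.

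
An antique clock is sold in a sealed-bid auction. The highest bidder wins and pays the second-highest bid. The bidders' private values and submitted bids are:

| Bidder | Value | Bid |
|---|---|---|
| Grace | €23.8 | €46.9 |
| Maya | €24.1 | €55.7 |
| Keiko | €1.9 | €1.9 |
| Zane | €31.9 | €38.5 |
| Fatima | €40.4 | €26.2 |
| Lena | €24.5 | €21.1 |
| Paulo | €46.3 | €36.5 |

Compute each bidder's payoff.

Ranking the bids: Maya €55.7; Grace €46.9; Zane €38.5; Paulo €36.5; Fatima €26.2; Lena €21.1; Keiko €1.9.
Maya has the top bid and wins; the price is the second-highest bid, €46.9.
Maya's payoff = €24.1 − €46.9 = -€22.8. All other bidders lose, so their payoff is 0.

Grace €0.0, Maya -€22.8, Keiko €0.0, Zane €0.0, Fatima €0.0, Lena €0.0, Paulo €0.0.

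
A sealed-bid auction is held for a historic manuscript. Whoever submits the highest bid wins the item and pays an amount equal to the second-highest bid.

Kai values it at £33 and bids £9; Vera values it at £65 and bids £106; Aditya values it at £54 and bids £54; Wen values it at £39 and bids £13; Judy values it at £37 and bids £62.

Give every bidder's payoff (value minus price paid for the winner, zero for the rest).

Kai £0, Vera £3, Aditya £0, Wen £0, Judy £0.

Ordered from highest: Vera £106, then Judy £62, then Aditya £54, then Wen £13, then Kai £9.
Vera has the top bid and wins; the price is the second-highest bid, £62.
Vera's payoff = £65 − £62 = £3. All other bidders lose, so their payoff is 0.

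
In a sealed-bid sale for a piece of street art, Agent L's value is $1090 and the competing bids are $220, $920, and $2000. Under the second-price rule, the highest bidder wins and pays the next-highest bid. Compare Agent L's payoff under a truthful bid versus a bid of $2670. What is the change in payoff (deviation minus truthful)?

Payoff change: -$910.

The highest competing bid is $2000.
Bidding truthfully at $1090: the top bid is $2000 (a rival), so Agent L loses. Payoff = $0.
Bidding $2670: Agent L has the top bid, wins, and pays the second-highest bid $2000. Payoff = $1090 − $2000 = -$910.
Change = -$910 − $0 = -$910.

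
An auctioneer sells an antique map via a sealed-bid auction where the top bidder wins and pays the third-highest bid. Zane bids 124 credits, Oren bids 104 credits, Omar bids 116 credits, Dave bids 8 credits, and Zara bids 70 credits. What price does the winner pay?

Ranking the bids: Zane 124 credits; Omar 116 credits; Oren 104 credits; Zara 70 credits; Dave 8 credits.
Zane is the highest bidder, so Zane wins.
Under the third-price rule, the price is the third-highest bid: 104 credits.

Price paid: 104 credits.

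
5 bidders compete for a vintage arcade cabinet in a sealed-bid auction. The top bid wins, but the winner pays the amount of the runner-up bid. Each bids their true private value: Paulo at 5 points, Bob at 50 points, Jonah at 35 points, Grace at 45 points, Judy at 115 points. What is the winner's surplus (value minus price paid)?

Winner's surplus: 65 points.

Bids in descending order: Judy 115 points, then Bob 50 points, then Grace 45 points, then Jonah 35 points, then Paulo 5 points.
Judy wins with the top bid and pays the second-highest, 50 points.
Surplus = 115 points − 50 points = 65 points.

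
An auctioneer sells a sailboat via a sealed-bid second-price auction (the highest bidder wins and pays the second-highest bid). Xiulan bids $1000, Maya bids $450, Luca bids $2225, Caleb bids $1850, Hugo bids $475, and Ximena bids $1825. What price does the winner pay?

Sorted high to low: Luca $2225 > Caleb $1850 > Ximena $1825 > Xiulan $1000 > Hugo $475 > Maya $450.
Luca is the highest bidder, so Luca wins.
Under the second-price rule, the price is the second-highest bid: $1850.

$1850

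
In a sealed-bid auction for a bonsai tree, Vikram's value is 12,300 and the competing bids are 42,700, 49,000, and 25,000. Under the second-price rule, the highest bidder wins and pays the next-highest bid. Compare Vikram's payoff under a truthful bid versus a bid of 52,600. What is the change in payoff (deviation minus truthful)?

Payoff change: -36,700.

The highest competing bid is 49,000.
Bidding truthfully at 12,300: the top bid is 49,000 (a rival), so Vikram loses. Payoff = 0.
Bidding 52,600: Vikram has the top bid, wins, and pays the second-highest bid 49,000. Payoff = 12,300 − 49,000 = -36,700.
Change = -36,700 − 0 = -36,700.
Deviating from a truthful bid can only lose payoff in a second-price auction — never gain.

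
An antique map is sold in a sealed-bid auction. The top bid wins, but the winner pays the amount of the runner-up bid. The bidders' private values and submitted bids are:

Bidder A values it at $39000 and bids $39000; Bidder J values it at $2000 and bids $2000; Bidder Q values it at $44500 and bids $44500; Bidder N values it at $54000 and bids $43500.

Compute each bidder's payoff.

Bids in descending order: Bidder Q $44500; Bidder N $43500; Bidder A $39000; Bidder J $2000.
Bidder Q has the top bid and wins; the price is the second-highest bid, $43500.
Bidder Q's payoff = $44500 − $43500 = $1000. All other bidders lose, so their payoff is 0.

Bidder A $0, Bidder J $0, Bidder Q $1000, Bidder N $0.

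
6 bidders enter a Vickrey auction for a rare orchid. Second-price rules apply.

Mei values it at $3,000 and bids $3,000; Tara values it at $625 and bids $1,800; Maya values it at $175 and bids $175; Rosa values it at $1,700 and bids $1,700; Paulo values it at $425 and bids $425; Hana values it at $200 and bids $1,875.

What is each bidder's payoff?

Mei $1,125, Tara $0, Maya $0, Rosa $0, Paulo $0, Hana $0.

Sorted high to low: Mei $3,000; Hana $1,875; Tara $1,800; Rosa $1,700; Paulo $425; Maya $175.
Mei has the top bid and wins; the price is the second-highest bid, $1,875.
Mei's payoff = $3,000 − $1,875 = $1,125. All other bidders lose, so their payoff is 0.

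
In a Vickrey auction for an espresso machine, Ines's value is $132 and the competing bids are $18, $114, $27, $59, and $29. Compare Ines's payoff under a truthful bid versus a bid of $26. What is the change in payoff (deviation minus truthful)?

Change in payoff: -$18.

The highest competing bid is $114.
Bidding truthfully at $132: Ines has the top bid, wins, and pays the second-highest bid $114. Payoff = $132 − $114 = $18.
Bidding $26: the top bid is $114 (a rival), so Ines loses. Payoff = $0.
Change = $0 − $18 = -$18.
Deviating from a truthful bid can only lose payoff in a second-price auction — never gain.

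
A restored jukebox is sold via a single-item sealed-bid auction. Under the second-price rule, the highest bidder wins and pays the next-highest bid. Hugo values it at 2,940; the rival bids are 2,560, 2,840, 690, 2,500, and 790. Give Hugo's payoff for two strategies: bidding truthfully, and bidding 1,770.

Truthful: 100; alternative: 0.

The highest competing bid is 2,840.
Bidding truthfully at 2,940: Hugo has the top bid, wins, and pays the second-highest bid 2,840. Payoff = 2,940 − 2,840 = 100.
Bidding 1,770: the top bid is 2,840 (a rival), so Hugo loses. Payoff = 0.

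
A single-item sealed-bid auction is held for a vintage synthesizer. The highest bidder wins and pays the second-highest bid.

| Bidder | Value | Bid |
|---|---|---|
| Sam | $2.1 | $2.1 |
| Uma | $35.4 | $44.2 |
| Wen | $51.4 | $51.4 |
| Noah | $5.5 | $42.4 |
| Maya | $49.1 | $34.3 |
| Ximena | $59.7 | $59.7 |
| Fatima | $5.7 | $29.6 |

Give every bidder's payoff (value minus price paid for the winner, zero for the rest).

Payoffs: Sam $0.0, Uma $0.0, Wen $0.0, Noah $0.0, Maya $0.0, Ximena $8.3, Fatima $0.0.

Ranking the bids: Ximena $59.7; Wen $51.4; Uma $44.2; Noah $42.4; Maya $34.3; Fatima $29.6; Sam $2.1.
Ximena has the top bid and wins; the price is the second-highest bid, $51.4.
Ximena's payoff = $59.7 − $51.4 = $8.3. All other bidders lose, so their payoff is 0.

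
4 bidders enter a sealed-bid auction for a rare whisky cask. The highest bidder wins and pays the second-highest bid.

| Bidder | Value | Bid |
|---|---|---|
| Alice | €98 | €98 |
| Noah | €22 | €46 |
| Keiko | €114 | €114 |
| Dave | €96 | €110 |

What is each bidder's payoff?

Ranking the bids: Keiko €114; Dave €110; Alice €98; Noah €46.
Keiko has the top bid and wins; the price is the second-highest bid, €110.
Keiko's payoff = €114 − €110 = €4. All other bidders lose, so their payoff is 0.

Alice €0, Noah €0, Keiko €4, Dave €0.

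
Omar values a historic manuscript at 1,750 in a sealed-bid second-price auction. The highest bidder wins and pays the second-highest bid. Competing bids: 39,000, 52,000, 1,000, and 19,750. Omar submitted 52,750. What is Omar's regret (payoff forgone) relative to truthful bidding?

The highest competing bid is 52,000.
Bidding truthfully at 1,750: the top bid is 52,000 (a rival), so Omar loses. Payoff = 0.
Bidding 52,750: Omar has the top bid, wins, and pays the second-highest bid 52,000. Payoff = 1,750 − 52,000 = -50,250.
Regret = truthful payoff − actual payoff = 0 − -50,250 = 50,250.
Deviating from a truthful bid can only lose payoff in a second-price auction — never gain.

Regret: 50,250.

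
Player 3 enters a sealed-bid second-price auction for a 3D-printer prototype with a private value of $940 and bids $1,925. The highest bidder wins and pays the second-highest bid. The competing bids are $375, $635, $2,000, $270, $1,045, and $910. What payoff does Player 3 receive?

Highest competing bid: $2,000.
Player 3's bid $1,925 is not the highest, so Player 3 loses, pays nothing, and earns zero payoff.

$0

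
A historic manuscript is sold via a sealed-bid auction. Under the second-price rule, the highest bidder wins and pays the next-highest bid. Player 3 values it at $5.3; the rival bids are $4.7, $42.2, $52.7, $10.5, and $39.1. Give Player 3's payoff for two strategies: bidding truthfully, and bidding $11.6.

Truthful: $0.0; alternative: $0.0.

The highest competing bid is $52.7.
Bidding truthfully at $5.3: the top bid is $52.7 (a rival), so Player 3 loses. Payoff = $0.0.
Bidding $11.6: the top bid is $52.7 (a rival), so Player 3 loses. Payoff = $0.0.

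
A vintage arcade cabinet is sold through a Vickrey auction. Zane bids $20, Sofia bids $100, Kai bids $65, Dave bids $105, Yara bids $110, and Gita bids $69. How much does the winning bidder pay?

The winner pays $105.

Bids in descending order: Yara $110, then Dave $105, then Sofia $100, then Gita $69, then Kai $65, then Zane $20.
Yara has the highest bid, so Yara wins.
The second-highest bid is $105, so that is what Yara pays.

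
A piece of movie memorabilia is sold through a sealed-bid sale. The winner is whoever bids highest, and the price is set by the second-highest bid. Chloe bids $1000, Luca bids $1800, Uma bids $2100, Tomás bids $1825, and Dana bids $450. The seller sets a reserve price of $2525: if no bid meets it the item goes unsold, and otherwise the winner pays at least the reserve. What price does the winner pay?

unsold

Ordered from highest: Uma $2100, then Tomás $1825, then Luca $1800, then Chloe $1000, then Dana $450.
The top bid $2100 is below the reserve $2525, so the item goes unsold and nothing is paid.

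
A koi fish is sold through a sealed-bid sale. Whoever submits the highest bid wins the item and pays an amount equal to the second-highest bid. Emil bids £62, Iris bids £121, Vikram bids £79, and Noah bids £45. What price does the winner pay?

£79

Ranking the bids: Iris £121, then Vikram £79, then Emil £62, then Noah £45.
Iris has the highest bid, so Iris wins.
The second-highest bid is £79, so that is what Iris pays.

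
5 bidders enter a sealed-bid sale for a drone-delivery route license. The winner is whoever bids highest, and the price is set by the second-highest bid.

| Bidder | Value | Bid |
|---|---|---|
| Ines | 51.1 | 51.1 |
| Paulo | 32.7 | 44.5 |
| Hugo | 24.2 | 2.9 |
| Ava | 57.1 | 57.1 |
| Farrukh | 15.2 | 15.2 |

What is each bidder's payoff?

Ordered from highest: Ava 57.1; Ines 51.1; Paulo 44.5; Farrukh 15.2; Hugo 2.9.
Ava has the top bid and wins; the price is the second-highest bid, 51.1.
Ava's payoff = 57.1 − 51.1 = 6.0. All other bidders lose, so their payoff is 0.

Payoffs: Ines 0.0, Paulo 0.0, Hugo 0.0, Ava 6.0, Farrukh 0.0.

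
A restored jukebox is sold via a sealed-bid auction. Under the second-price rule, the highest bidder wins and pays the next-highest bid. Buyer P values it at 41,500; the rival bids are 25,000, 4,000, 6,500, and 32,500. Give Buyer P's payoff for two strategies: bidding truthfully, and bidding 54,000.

(a) 9,000  (b) 9,000

The highest competing bid is 32,500.
Bidding truthfully at 41,500: Buyer P has the top bid, wins, and pays the second-highest bid 32,500. Payoff = 41,500 − 32,500 = 9,000.
Bidding 54,000: Buyer P has the top bid, wins, and pays the second-highest bid 32,500. Payoff = 41,500 − 32,500 = 9,000.
The bid only affects whether you win, not the price — here both bids land on the same side of the top rival bid, so the deviation is payoff-neutral.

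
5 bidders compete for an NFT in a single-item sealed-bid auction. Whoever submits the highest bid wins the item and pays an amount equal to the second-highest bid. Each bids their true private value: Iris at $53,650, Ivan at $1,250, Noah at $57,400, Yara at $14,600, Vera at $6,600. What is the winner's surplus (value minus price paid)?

Surplus = $3,750.

Ranking the bids: Noah $57,400 > Iris $53,650 > Yara $14,600 > Vera $6,600 > Ivan $1,250.
Noah wins with the top bid and pays the second-highest, $53,650.
Surplus = $57,400 − $53,650 = $3,750.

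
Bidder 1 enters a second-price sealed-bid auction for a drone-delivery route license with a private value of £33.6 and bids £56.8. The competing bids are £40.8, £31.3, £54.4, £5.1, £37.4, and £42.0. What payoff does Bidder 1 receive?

-£20.8

Highest competing bid: £54.4.
Bidder 1's bid £56.8 is the highest overall, so Bidder 1 wins and pays the second-highest bid, £54.4.
Payoff = value − price = £33.6 − £54.4 = -£20.8.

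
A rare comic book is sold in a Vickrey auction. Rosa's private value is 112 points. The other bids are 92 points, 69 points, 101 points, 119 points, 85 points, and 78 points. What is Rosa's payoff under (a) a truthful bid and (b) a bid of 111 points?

Truthful: 0 points; alternative: 0 points.

The highest competing bid is 119 points.
Bidding truthfully at 112 points: the top bid is 119 points (a rival), so Rosa loses. Payoff = 0 points.
Bidding 111 points: the top bid is 119 points (a rival), so Rosa loses. Payoff = 0 points.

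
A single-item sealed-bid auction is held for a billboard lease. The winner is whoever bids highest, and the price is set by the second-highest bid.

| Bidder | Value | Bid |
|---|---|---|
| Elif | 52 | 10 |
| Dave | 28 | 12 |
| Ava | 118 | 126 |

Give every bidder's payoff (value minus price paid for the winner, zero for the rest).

Payoffs: Elif 0, Dave 0, Ava 106.

Bids in descending order: Ava 126, then Dave 12, then Elif 10.
Ava has the top bid and wins; the price is the second-highest bid, 12.
Ava's payoff = 118 − 12 = 106. All other bidders lose, so their payoff is 0.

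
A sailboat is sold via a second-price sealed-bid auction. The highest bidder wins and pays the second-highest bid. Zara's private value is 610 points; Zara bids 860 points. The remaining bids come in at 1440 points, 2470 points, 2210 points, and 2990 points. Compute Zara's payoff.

Highest competing bid: 2990 points.
Zara's bid 860 points is not the highest, so Zara loses, pays nothing, and earns zero payoff.

Zara's payoff: 0 points.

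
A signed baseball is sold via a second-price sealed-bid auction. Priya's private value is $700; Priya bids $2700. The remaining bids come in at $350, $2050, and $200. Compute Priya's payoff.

-$1350

Highest competing bid: $2050.
Priya's bid $2700 is the highest overall, so Priya wins and pays the second-highest bid, $2050.
Payoff = value − price = $700 − $2050 = -$1350.
Overbidding won the item at a price above value — truthful bidding would have avoided this loss.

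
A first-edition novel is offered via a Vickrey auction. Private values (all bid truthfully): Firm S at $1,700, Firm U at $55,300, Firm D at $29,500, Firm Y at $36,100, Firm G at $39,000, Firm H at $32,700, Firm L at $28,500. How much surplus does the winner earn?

Ranking the bids: Firm U $55,300 > Firm G $39,000 > Firm Y $36,100 > Firm H $32,700 > Firm D $29,500 > Firm L $28,500 > Firm S $1,700.
Firm U wins with the top bid and pays the second-highest, $39,000.
Surplus = $55,300 − $39,000 = $16,300.

Winner's surplus: $16,300.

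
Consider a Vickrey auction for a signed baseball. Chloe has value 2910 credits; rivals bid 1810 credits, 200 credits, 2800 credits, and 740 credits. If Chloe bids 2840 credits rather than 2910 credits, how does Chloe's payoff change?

0 credits

The highest competing bid is 2800 credits.
Bidding truthfully at 2910 credits: Chloe has the top bid, wins, and pays the second-highest bid 2800 credits. Payoff = 2910 credits − 2800 credits = 110 credits.
Bidding 2840 credits: Chloe has the top bid, wins, and pays the second-highest bid 2800 credits. Payoff = 2910 credits − 2800 credits = 110 credits.
Change = 110 credits − 110 credits = 0 credits.
The bid only affects whether you win, not the price — here both bids land on the same side of the top rival bid, so the deviation is payoff-neutral.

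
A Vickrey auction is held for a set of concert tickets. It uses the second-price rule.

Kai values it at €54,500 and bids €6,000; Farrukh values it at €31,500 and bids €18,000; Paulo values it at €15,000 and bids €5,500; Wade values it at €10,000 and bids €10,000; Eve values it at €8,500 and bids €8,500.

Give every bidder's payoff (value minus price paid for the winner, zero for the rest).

Kai €0, Farrukh €21,500, Paulo €0, Wade €0, Eve €0.

Sorted high to low: Farrukh €18,000; Wade €10,000; Eve €8,500; Kai €6,000; Paulo €5,500.
Farrukh has the top bid and wins; the price is the second-highest bid, €10,000.
Farrukh's payoff = €31,500 − €10,000 = €21,500. All other bidders lose, so their payoff is 0.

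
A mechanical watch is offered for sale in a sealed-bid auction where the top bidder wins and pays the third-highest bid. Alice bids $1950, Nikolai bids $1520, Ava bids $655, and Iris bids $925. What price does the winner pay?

Ordered from highest: Alice $1950; Nikolai $1520; Iris $925; Ava $655.
Alice is the highest bidder, so Alice wins.
Under the third-price rule, the price is the third-highest bid: $925.

Price paid: $925.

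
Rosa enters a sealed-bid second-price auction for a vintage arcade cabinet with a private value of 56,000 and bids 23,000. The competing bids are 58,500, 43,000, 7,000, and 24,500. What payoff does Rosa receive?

Highest competing bid: 58,500.
Rosa's bid 23,000 is not the highest, so Rosa loses, pays nothing, and earns zero payoff.

Payoff = 0.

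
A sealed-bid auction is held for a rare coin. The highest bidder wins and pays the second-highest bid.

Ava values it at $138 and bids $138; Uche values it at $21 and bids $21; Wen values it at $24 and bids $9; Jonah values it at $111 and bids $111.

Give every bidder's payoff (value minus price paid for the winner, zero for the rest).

Payoffs: Ava $27, Uche $0, Wen $0, Jonah $0.

Sorted high to low: Ava $138, then Jonah $111, then Uche $21, then Wen $9.
Ava has the top bid and wins; the price is the second-highest bid, $111.
Ava's payoff = $138 − $111 = $27. All other bidders lose, so their payoff is 0.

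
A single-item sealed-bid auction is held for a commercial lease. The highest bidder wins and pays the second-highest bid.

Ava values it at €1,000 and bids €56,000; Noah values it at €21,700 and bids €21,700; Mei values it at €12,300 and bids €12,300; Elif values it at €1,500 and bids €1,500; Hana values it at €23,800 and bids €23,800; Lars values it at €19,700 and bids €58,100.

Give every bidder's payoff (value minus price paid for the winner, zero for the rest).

Payoffs: Ava €0, Noah €0, Mei €0, Elif €0, Hana €0, Lars -€36,300.

Ranking the bids: Lars €58,100 > Ava €56,000 > Hana €23,800 > Noah €21,700 > Mei €12,300 > Elif €1,500.
Lars has the top bid and wins; the price is the second-highest bid, €56,000.
Lars's payoff = €19,700 − €56,000 = -€36,300. All other bidders lose, so their payoff is 0.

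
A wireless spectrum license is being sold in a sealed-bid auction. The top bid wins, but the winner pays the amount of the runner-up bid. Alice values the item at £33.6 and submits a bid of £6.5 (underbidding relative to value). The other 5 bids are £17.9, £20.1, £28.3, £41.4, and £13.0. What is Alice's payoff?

Highest competing bid: £41.4.
Alice's bid £6.5 is not the highest, so Alice loses, pays nothing, and earns zero payoff.

Payoff = £0.0.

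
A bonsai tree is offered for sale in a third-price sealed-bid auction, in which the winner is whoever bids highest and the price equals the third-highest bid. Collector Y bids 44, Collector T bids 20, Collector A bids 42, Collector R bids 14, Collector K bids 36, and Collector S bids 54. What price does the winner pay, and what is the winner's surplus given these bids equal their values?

Bids in descending order: Collector S 54, then Collector Y 44, then Collector A 42, then Collector K 36, then Collector T 20, then Collector R 14.
Collector S is the highest bidder, so Collector S wins.
Under the third-price rule, the price is the third-highest bid: 42.
Surplus = 54 − 42 = 12.

Price 42; surplus 12.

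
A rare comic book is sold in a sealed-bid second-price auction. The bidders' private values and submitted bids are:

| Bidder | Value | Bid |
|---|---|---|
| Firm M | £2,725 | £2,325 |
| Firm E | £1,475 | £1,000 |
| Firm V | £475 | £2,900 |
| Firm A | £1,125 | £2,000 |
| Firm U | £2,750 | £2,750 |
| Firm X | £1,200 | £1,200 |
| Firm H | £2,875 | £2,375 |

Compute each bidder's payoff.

Firm M £0, Firm E £0, Firm V -£2,275, Firm A £0, Firm U £0, Firm X £0, Firm H £0.

Bids in descending order: Firm V £2,900 > Firm U £2,750 > Firm H £2,375 > Firm M £2,325 > Firm A £2,000 > Firm X £1,200 > Firm E £1,000.
Firm V has the top bid and wins; the price is the second-highest bid, £2,750.
Firm V's payoff = £475 − £2,750 = -£2,275. All other bidders lose, so their payoff is 0.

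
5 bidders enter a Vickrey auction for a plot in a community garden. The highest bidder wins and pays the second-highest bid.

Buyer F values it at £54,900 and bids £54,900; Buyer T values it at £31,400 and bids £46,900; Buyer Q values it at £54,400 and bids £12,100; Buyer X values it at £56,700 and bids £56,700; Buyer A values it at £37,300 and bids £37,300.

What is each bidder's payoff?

Buyer F £0, Buyer T £0, Buyer Q £0, Buyer X £1,800, Buyer A £0.

Bids in descending order: Buyer X £56,700; Buyer F £54,900; Buyer T £46,900; Buyer A £37,300; Buyer Q £12,100.
Buyer X has the top bid and wins; the price is the second-highest bid, £54,900.
Buyer X's payoff = £56,700 − £54,900 = £1,800. All other bidders lose, so their payoff is 0.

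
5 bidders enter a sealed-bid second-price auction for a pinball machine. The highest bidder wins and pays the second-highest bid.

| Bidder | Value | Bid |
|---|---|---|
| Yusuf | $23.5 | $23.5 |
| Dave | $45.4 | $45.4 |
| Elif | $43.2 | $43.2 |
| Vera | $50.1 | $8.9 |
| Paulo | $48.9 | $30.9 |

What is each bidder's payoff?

Ranking the bids: Dave $45.4; Elif $43.2; Paulo $30.9; Yusuf $23.5; Vera $8.9.
Dave has the top bid and wins; the price is the second-highest bid, $43.2.
Dave's payoff = $45.4 − $43.2 = $2.2. All other bidders lose, so their payoff is 0.

Yusuf $0.0, Dave $2.2, Elif $0.0, Vera $0.0, Paulo $0.0.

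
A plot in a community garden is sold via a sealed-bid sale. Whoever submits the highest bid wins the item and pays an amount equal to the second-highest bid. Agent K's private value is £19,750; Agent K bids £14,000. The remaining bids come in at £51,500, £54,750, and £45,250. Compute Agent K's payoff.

Highest competing bid: £54,750.
Agent K's bid £14,000 is not the highest, so Agent K loses, pays nothing, and earns zero payoff.

Agent K's payoff: £0.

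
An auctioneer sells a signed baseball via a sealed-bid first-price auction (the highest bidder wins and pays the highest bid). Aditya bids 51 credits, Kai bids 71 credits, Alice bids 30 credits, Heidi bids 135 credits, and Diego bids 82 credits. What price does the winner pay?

Price paid: 135 credits.

Ranking the bids: Heidi 135 credits; Diego 82 credits; Kai 71 credits; Aditya 51 credits; Alice 30 credits.
Heidi is the highest bidder, so Heidi wins.
Under the first-price rule, the price is the highest bid: 135 credits.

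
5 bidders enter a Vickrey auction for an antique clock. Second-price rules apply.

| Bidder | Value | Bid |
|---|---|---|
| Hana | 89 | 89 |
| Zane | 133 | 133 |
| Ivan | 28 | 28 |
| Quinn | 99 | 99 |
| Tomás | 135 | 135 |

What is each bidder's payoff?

Sorted high to low: Tomás 135; Zane 133; Quinn 99; Hana 89; Ivan 28.
Tomás has the top bid and wins; the price is the second-highest bid, 133.
Tomás's payoff = 135 − 133 = 2. All other bidders lose, so their payoff is 0.

Hana 0, Zane 0, Ivan 0, Quinn 0, Tomás 2.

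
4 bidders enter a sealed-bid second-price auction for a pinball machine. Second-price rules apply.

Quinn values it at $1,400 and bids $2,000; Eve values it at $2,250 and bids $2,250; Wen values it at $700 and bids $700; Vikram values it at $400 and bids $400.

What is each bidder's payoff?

Ranking the bids: Eve $2,250 > Quinn $2,000 > Wen $700 > Vikram $400.
Eve has the top bid and wins; the price is the second-highest bid, $2,000.
Eve's payoff = $2,250 − $2,000 = $250. All other bidders lose, so their payoff is 0.

Payoffs: Quinn $0, Eve $250, Wen $0, Vikram $0.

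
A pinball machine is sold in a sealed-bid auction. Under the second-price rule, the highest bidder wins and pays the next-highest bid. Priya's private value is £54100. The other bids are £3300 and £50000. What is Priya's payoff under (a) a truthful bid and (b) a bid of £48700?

The highest competing bid is £50000.
Bidding truthfully at £54100: Priya has the top bid, wins, and pays the second-highest bid £50000. Payoff = £54100 − £50000 = £4100.
Bidding £48700: the top bid is £50000 (a rival), so Priya loses. Payoff = £0.

Truthful: £4100; alternative: £0.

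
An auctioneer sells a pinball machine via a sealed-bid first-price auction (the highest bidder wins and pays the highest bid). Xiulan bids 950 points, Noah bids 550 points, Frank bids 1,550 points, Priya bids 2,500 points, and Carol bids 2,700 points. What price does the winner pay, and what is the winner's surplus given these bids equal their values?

Bids in descending order: Carol 2,700 points; Priya 2,500 points; Frank 1,550 points; Xiulan 950 points; Noah 550 points.
Carol is the highest bidder, so Carol wins.
Under the first-price rule, the price is the highest bid: 2,700 points.
Surplus = 2,700 points − 2,700 points = 0 points.

Price 2,700 points; surplus 0 points.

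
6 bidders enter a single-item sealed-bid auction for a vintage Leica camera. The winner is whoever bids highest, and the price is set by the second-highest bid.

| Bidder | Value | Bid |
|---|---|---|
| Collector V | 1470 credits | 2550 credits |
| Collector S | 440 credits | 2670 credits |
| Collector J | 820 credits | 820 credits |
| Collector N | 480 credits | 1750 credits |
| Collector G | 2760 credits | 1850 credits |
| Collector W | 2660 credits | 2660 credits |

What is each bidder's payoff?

Payoffs: Collector V 0 credits, Collector S -2220 credits, Collector J 0 credits, Collector N 0 credits, Collector G 0 credits, Collector W 0 credits.

Ranking the bids: Collector S 2670 credits > Collector W 2660 credits > Collector V 2550 credits > Collector G 1850 credits > Collector N 1750 credits > Collector J 820 credits.
Collector S has the top bid and wins; the price is the second-highest bid, 2660 credits.
Collector S's payoff = 440 credits − 2660 credits = -2220 credits. All other bidders lose, so their payoff is 0.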